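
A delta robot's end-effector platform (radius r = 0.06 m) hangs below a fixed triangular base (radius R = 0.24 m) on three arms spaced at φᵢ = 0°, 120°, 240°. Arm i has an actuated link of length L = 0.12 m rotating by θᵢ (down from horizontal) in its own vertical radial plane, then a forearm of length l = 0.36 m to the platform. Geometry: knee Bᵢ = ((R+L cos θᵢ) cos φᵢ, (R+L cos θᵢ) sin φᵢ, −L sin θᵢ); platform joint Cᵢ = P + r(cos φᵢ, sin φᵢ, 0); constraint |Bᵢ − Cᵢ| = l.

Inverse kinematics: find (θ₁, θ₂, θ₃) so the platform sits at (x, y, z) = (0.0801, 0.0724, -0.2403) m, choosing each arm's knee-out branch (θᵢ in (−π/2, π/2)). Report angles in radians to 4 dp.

θ₁ = -0.3486, θ₂ = 0.2618, θ₃ = 1.1345

arm 1 (φ=0.0°): x'=0.0801, y'=0.0724
  e−x'=0.0999;  (l²−L²−(e−x')²−y'²−z²)/2L = 0.1760
  θ1 = atan2(B,A) + arccos(C/0.2602) = -0.3486
rotate P by −φ2: (0.0227, -0.1056, -0.2403)
  A cos θ + B sin θ = C:  0.1573·cos θ + -0.2403·sin θ = 0.0898
  θ2 = atan2(B,A) + arccos(C/0.2872) = 0.2618
rotate P by −φ3: (-0.1028, 0.0332, -0.2403)
  e−x'=0.2828;  (l²−L²−(e−x')²−y'²−z²)/2L = -0.0983
  γ=atan2(-0.2403,0.2828)=-0.7044;  ψ=arccos(-0.2649)=1.8389;  θ3=γ+ψ≈1.1345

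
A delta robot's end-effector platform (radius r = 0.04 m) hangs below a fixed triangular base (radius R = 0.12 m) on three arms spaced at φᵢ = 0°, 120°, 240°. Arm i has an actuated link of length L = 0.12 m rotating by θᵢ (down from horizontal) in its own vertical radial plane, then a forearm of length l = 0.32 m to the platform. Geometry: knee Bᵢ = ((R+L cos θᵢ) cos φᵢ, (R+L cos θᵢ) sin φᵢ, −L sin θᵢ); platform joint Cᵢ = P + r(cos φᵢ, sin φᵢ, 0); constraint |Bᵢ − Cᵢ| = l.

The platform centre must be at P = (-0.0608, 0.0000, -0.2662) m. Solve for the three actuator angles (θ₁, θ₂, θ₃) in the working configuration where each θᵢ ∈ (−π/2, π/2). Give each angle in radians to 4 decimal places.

θ₁ = 0.5237, θ₂ = 0.0000, θ₃ = 0.0000

φ1=0.0° → target in arm frame (-0.0608, 0.0000)
  e−x'=0.1408;  (l²−L²−(e−x')²−y'²−z²)/2L = -0.0112
  √(A²+B²)=0.3011;  θ1 = -1.0843+1.6080 ≈ 0.5237
φ2=120.0° → target in arm frame (0.0304, 0.0527)
  A=0.0496, B=-0.2662, C=(l²−L²−A²−y'²−z²)/(2L)=0.0496
  γ=atan2(-0.2662,0.0496)=-1.3866;  ψ=arccos(0.1832)=1.3866;  θ2=γ+ψ≈0.0000
φ3=240.0° → target in arm frame (0.0304, -0.0527)
  A=0.0496, B=-0.2662, C=(l²−L²−A²−y'²−z²)/(2L)=0.0496
  γ=atan2(-0.2662,0.0496)=-1.3866;  ψ=arccos(0.1832)=1.3866;  θ3=γ+ψ≈0.0000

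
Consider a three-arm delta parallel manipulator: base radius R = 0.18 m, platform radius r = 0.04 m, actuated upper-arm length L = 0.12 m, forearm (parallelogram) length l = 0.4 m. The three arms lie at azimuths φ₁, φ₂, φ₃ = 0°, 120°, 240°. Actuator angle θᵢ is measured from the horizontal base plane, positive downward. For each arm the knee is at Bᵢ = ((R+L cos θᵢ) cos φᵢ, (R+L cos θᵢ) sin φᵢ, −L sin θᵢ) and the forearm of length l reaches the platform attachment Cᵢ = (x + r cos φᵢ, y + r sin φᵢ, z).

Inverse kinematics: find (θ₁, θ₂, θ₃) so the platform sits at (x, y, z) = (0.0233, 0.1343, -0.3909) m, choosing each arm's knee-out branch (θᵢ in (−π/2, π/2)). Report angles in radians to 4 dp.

φ1=0.0° → target in arm frame (0.0233, 0.1343)
  A cos θ + B sin θ = C:  0.1167·cos θ + -0.3909·sin θ = -0.1619
  θ1 = atan2(B,A) + arccos(C/0.4079) = 0.6982
arm 2 (φ=120.0°): x'=0.1047, y'=-0.0873
  e−x'=0.0353;  (l²−L²−(e−x')²−y'²−z²)/2L = -0.0670
  γ=atan2(-0.3909,0.0353)=-1.4806;  ψ=arccos(-0.1707)=1.7423;  θ2=γ+ψ≈0.2617
arm 3 (φ=240.0°): x'=-0.1280, y'=-0.0470
  A cos θ + B sin θ = C:  0.2680·cos θ + -0.3909·sin θ = -0.3384
  γ=atan2(-0.3909,0.2680)=-0.9699;  ψ=arccos(-0.7140)=2.3660;  θ3=γ+ψ≈1.3961

θ₁ = 0.6982, θ₂ = 0.2617, θ₃ = 1.3961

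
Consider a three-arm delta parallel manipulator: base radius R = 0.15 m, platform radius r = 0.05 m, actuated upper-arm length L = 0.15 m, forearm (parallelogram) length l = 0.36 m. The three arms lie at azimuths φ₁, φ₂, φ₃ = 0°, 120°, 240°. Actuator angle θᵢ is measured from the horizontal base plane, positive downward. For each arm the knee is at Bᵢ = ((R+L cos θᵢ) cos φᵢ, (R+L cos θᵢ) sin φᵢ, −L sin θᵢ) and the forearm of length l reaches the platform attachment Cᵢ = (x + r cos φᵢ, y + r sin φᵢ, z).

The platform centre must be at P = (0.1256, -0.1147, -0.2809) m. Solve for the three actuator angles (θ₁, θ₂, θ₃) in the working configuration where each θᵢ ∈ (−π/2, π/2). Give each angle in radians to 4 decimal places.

rotate P by −φ1: (0.1256, -0.1147, -0.2809)
  A=-0.0256, B=-0.2809, C=(l²−L²−A²−y'²−z²)/(2L)=0.0479
  √(A²+B²)=0.2821;  θ1 = -1.6617+1.4000 ≈ -0.2617
rotate P by −φ2: (-0.1621, -0.0514, -0.2809)
  A=0.2621, B=-0.2809, C=(l²−L²−A²−y'²−z²)/(2L)=-0.1439
  θ2 = atan2(B,A) + arccos(C/0.3842) = 1.1347
arm 3 (φ=240.0°): x'=0.0365, y'=0.1661
  A cos θ + B sin θ = C:  0.0635·cos θ + -0.2809·sin θ = -0.0114
  γ=atan2(-0.2809,0.0635)=-1.3486;  ψ=arccos(-0.0397)=1.6105;  θ3=γ+ψ≈0.2619

θ₁ = -0.2617, θ₂ = 1.1347, θ₃ = 0.2619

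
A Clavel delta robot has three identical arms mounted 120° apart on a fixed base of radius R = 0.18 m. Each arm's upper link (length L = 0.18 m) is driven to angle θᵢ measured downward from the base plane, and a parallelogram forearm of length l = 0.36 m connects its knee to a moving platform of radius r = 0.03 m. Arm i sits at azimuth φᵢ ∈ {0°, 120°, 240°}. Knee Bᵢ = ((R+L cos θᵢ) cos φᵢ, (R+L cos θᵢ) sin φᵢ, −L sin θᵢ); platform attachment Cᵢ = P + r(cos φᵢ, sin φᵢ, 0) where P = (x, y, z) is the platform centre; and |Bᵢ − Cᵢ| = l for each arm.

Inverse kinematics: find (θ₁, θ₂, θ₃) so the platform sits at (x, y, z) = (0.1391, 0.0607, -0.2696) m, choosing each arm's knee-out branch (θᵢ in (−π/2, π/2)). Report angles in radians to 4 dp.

arm 1 (φ=0.0°): x'=0.1391, y'=0.0607
  A=0.0109, B=-0.2696, C=(l²−L²−A²−y'²−z²)/(2L)=0.0575
  γ=atan2(-0.2696,0.0109)=-1.5304;  ψ=arccos(0.2132)=1.3559;  θ1=γ+ψ≈-0.1745
φ2=120.0° → target in arm frame (-0.0170, -0.1508)
  A=0.1670, B=-0.2696, C=(l²−L²−A²−y'²−z²)/(2L)=-0.0725
  γ=atan2(-0.2696,0.1670)=-1.0163;  ψ=arccos(-0.2287)=1.8016;  θ2=γ+ψ≈0.7853
rotate P by −φ3: (-0.1221, 0.0901, -0.2696)
  e−x'=0.2721;  (l²−L²−(e−x')²−y'²−z²)/2L = -0.1601
  γ=atan2(-0.2696,0.2721)=-0.7808;  ψ=arccos(-0.4181)=2.0021;  θ3=γ+ψ≈1.2214

θ₁ = -0.1745, θ₂ = 0.7853, θ₃ = 1.2214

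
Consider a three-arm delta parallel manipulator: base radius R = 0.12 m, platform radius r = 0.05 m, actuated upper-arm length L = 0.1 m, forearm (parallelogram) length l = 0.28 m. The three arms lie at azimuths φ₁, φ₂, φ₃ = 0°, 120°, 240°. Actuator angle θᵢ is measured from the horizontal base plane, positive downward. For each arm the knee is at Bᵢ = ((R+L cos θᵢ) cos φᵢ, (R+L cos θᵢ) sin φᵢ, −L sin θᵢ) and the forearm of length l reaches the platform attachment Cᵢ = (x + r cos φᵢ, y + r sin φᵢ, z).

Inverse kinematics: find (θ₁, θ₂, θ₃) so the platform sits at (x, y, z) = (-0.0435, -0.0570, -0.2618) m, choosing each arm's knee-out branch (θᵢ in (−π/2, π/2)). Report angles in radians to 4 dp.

rotate P by −φ1: (-0.0435, -0.0570, -0.2618)
  A cos θ + B sin θ = C:  0.1135·cos θ + -0.2618·sin θ = -0.0814
  √(A²+B²)=0.2853;  θ1 = -1.1617+1.8599 ≈ 0.6982
rotate P by −φ2: (-0.0276, 0.0662, -0.2618)
  A=0.0976, B=-0.2618, C=(l²−L²−A²−y'²−z²)/(2L)=-0.0702
  √(A²+B²)=0.2794;  θ2 = -1.2139+1.8249 ≈ 0.6110
arm 3 (φ=240.0°): x'=0.0711, y'=-0.0092
  A=-0.0011, B=-0.2618, C=(l²−L²−A²−y'²−z²)/(2L)=-0.0011
  √(A²+B²)=0.2618;  θ3 = -1.5750+1.5751 ≈ 0.0000

θ₁ = 0.6982, θ₂ = 0.6110, θ₃ = 0.0000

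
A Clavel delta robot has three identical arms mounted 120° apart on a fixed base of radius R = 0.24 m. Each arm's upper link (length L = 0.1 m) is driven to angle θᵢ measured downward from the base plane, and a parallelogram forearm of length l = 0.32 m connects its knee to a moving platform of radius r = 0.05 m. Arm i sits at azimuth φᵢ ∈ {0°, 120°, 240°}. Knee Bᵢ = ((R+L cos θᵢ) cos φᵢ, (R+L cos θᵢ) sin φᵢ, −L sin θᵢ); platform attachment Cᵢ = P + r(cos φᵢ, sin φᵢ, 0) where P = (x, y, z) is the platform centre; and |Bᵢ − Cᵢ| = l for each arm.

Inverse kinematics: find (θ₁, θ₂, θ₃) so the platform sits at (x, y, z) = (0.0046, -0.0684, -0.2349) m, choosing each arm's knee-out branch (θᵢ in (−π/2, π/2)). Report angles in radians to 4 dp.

θ₁ = 0.6987, θ₂ = 1.2221, θ₃ = 0.1744

φ1=0.0° → target in arm frame (0.0046, -0.0684)
  A=0.1854, B=-0.2349, C=(l²−L²−A²−y'²−z²)/(2L)=-0.0091
  √(A²+B²)=0.2993;  θ1 = -0.9026+1.6014 ≈ 0.6987
rotate P by −φ2: (-0.0615, 0.0302, -0.2349)
  e−x'=0.2515;  (l²−L²−(e−x')²−y'²−z²)/2L = -0.1348
  θ2 = atan2(B,A) + arccos(C/0.3442) = 1.2221
φ3=240.0° → target in arm frame (0.0569, 0.0382)
  A=0.1331, B=-0.2349, C=(l²−L²−A²−y'²−z²)/(2L)=0.0903
  γ=atan2(-0.2349,0.1331)=-1.0554;  ψ=arccos(0.3344)=1.2298;  θ3=γ+ψ≈0.1744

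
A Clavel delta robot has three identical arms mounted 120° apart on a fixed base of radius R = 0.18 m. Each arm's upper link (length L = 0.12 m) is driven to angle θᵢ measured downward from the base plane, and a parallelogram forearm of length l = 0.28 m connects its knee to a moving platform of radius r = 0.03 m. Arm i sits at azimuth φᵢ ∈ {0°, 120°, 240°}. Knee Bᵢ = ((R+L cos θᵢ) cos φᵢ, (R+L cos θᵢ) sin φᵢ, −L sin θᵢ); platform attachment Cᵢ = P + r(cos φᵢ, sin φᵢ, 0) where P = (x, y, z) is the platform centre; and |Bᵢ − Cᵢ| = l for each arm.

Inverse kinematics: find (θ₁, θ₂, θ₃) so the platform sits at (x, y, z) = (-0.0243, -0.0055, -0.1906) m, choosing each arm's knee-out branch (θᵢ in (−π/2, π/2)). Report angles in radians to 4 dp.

θ₁ = 0.7850, θ₂ = 0.5236, θ₃ = 0.4362

φ1=0.0° → target in arm frame (-0.0243, -0.0055)
  e−x'=0.1743;  (l²−L²−(e−x')²−y'²−z²)/2L = -0.0114
  γ=atan2(-0.1906,0.1743)=-0.8300;  ψ=arccos(-0.0442)=1.6150;  θ1=γ+ψ≈0.7850
φ2=120.0° → target in arm frame (0.0074, 0.0238)
  e−x'=0.1426;  (l²−L²−(e−x')²−y'²−z²)/2L = 0.0282
  √(A²+B²)=0.2380;  θ2 = -0.9284+1.4521 ≈ 0.5236
arm 3 (φ=240.0°): x'=0.0169, y'=-0.0183
  A=0.1331, B=-0.1906, C=(l²−L²−A²−y'²−z²)/(2L)=0.0401
  θ3 = atan2(B,A) + arccos(C/0.2325) = 0.4362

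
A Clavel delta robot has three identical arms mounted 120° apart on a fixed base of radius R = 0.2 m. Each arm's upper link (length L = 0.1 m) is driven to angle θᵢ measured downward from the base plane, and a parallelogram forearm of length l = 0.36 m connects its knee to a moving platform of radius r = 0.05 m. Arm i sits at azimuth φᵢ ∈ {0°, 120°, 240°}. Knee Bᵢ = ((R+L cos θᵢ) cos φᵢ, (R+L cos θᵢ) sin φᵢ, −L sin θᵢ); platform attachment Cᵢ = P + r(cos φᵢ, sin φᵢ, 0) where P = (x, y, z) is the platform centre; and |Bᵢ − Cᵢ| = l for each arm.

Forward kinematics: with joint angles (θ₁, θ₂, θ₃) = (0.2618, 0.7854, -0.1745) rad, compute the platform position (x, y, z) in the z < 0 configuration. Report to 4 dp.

φ1=0.0°: virtual centre (0.2466, 0.0000, -0.0259), radius l
arm 2 at φ=120.0°: ρ2 = 0.2207;  centre 2 = (-0.1104, 0.1911, -0.0707)
centre 3 = (0.2485·cos240.0°, 0.2485·sin240.0°, 0.0174) = (-0.1242, -0.2152, 0.0174)
|centre ₂|²−|centre ₁|² = -0.0078;  |centre ₃|²−|centre ₁|² = 0.0006
linear system: -0.7139x+0.3823y = -0.0078−-0.0897z; -0.7417x+-0.4304y = 0.0006−0.0865z
det = 0.5908;  x = 0.0053+-0.0094z,  y = -0.0104+0.2171z
into |P−centre ₁|² = l²: 1.0472z² + 0.0517z + -0.0706 = 0;  Δ = 0.2984;  z = -0.2855 or 0.2361 → z<0 root = -0.2855
x = 0.0080, y = -0.0724

(0.0080, -0.0724, -0.2855)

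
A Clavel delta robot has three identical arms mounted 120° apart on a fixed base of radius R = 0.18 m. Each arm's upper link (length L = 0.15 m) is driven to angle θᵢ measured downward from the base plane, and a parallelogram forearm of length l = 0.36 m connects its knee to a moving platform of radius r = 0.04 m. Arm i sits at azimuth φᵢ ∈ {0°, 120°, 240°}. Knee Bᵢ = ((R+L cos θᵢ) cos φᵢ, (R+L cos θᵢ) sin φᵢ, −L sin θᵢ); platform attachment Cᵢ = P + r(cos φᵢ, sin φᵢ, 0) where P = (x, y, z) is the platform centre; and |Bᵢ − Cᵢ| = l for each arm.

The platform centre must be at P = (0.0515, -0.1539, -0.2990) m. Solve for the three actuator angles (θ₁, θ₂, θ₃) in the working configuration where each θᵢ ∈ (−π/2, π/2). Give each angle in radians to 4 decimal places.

θ₁ = 0.4360, θ₂ = 1.3963, θ₃ = 0.0874

arm 1 (φ=0.0°): x'=0.0515, y'=-0.1539
  A=0.0885, B=-0.2990, C=(l²−L²−A²−y'²−z²)/(2L)=-0.0461
  θ1 = atan2(B,A) + arccos(C/0.3118) = 0.4360
φ2=120.0° → target in arm frame (-0.1590, 0.0323)
  A=0.2990, B=-0.2990, C=(l²−L²−A²−y'²−z²)/(2L)=-0.2426
  θ2 = atan2(B,A) + arccos(C/0.4229) = 1.3963
rotate P by −φ3: (0.1075, 0.1216, -0.2990)
  A cos θ + B sin θ = C:  0.0325·cos θ + -0.2990·sin θ = 0.0062
  γ=atan2(-0.2990,0.0325)=-1.4626;  ψ=arccos(0.0207)=1.5501;  θ3=γ+ψ≈0.0874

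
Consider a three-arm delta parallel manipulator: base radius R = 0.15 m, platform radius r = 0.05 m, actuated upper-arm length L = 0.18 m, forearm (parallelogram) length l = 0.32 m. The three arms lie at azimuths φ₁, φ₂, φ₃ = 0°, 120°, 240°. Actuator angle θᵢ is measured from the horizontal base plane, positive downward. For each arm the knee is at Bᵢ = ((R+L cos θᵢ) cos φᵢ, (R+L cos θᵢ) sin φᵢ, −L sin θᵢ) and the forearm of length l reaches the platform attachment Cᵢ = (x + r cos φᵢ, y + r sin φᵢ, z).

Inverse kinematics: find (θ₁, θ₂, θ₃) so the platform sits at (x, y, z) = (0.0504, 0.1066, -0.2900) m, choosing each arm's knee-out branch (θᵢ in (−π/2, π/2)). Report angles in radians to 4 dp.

rotate P by −φ1: (0.0504, 0.1066, -0.2900)
  A=0.0496, B=-0.2900, C=(l²−L²−A²−y'²−z²)/(2L)=-0.0776
  θ1 = atan2(B,A) + arccos(C/0.2942) = 0.4362
arm 2 (φ=120.0°): x'=0.0671, y'=-0.0969
  A cos θ + B sin θ = C:  0.0329·cos θ + -0.2900·sin θ = -0.0683
  √(A²+B²)=0.2919;  θ2 = -1.4579+1.8069 ≈ 0.3490
arm 3 (φ=240.0°): x'=-0.1175, y'=-0.0097
  A cos θ + B sin θ = C:  0.2175·cos θ + -0.2900·sin θ = -0.1709
  √(A²+B²)=0.3625;  θ3 = -0.9273+2.0616 ≈ 1.1343

θ₁ = 0.4362, θ₂ = 0.3490, θ₃ = 1.1343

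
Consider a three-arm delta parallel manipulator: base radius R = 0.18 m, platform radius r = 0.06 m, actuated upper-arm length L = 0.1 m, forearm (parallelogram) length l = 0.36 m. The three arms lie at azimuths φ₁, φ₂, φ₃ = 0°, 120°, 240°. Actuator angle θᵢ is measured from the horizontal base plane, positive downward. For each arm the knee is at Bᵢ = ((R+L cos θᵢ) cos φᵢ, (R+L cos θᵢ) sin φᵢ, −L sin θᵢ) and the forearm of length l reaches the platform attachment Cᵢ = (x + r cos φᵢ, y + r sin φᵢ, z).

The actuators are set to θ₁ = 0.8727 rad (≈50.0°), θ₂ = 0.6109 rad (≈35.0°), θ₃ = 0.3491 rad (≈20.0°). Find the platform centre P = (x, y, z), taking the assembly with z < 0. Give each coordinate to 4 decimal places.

S1 = (0.1843·cos0.0°, 0.1843·sin0.0°, -0.0766) = (0.1843, 0.0000, -0.0766)
arm 2 at φ=120.0°: ρ2 = 0.2019;  S2 = (-0.1010, 0.1749, -0.0574)
S3 = (0.2140·cos240.0°, 0.2140·sin240.0°, -0.0342) = (-0.1070, -0.1853, -0.0342)
|S₂|²−|S₁|² = 0.0042;  |S₃|²−|S₁|² = 0.0071
[-0.5705 0.3497 0.0385]·P = 0.0042;  [-0.5825 -0.3706 0.0848]·P = 0.0071
det = 0.4151;  x = -0.0098+0.1058z,  y = -0.0039+0.0625z
into |P−S₁|² = l²: 1.0151z² + 0.1117z + -0.0861 = 0;  Δ = 0.3619;  z = -0.3513 or 0.2413 → z<0 root = -0.3513
x = -0.0470, y = -0.0258

(-0.0470, -0.0258, -0.3513)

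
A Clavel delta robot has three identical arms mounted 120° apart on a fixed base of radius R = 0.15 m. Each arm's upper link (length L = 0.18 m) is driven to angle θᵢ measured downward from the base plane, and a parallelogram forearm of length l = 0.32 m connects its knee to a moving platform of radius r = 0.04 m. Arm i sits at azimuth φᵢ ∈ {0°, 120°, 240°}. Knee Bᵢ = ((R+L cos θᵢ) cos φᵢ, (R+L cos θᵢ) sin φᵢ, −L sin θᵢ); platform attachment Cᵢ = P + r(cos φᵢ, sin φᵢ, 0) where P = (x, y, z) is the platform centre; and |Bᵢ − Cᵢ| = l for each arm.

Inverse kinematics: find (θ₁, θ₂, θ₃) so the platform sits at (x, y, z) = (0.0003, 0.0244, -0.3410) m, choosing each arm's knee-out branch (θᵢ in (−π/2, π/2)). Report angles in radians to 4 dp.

φ1=0.0° → target in arm frame (0.0003, 0.0244)
  e−x'=0.1097;  (l²−L²−(e−x')²−y'²−z²)/2L = -0.1636
  θ1 = atan2(B,A) + arccos(C/0.3582) = 0.7857
rotate P by −φ2: (0.0210, -0.0125, -0.3410)
  A=0.0890, B=-0.3410, C=(l²−L²−A²−y'²−z²)/(2L)=-0.1510
  θ2 = atan2(B,A) + arccos(C/0.3524) = 0.6981
arm 3 (φ=240.0°): x'=-0.0213, y'=-0.0119
  A cos θ + B sin θ = C:  0.1313·cos θ + -0.3410·sin θ = -0.1768
  γ=atan2(-0.3410,0.1313)=-1.2033;  ψ=arccos(-0.4839)=2.0759;  θ3=γ+ψ≈0.8726

θ₁ = 0.7857, θ₂ = 0.6981, θ₃ = 0.8726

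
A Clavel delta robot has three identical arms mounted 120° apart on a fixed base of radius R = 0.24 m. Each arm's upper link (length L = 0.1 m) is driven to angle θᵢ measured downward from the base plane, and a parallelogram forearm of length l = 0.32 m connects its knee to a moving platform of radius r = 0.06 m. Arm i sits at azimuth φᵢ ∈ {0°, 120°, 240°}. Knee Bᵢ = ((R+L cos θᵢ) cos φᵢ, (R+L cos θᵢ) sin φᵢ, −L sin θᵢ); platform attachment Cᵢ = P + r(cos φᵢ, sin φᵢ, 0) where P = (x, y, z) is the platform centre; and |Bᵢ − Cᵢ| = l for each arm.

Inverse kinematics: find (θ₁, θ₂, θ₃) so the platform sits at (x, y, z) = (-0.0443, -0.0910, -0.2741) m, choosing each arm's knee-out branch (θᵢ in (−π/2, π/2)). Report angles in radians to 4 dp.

θ₁ = 1.3087, θ₂ = 1.3963, θ₃ = 0.0873

arm 1 (φ=0.0°): x'=-0.0443, y'=-0.0910
  A cos θ + B sin θ = C:  0.2243·cos θ + -0.2741·sin θ = -0.2066
  √(A²+B²)=0.3542;  θ1 = -0.8850+2.1937 ≈ 1.3087
φ2=120.0° → target in arm frame (-0.0567, 0.0839)
  A cos θ + B sin θ = C:  0.2367·cos θ + -0.2741·sin θ = -0.2289
  √(A²+B²)=0.3621;  θ2 = -0.8586+2.2549 ≈ 1.3963
φ3=240.0° → target in arm frame (0.1010, 0.0071)
  e−x'=0.0790;  (l²−L²−(e−x')²−y'²−z²)/2L = 0.0549
  γ=atan2(-0.2741,0.0790)=-1.2900;  ψ=arccos(0.1923)=1.3773;  θ3=γ+ψ≈0.0873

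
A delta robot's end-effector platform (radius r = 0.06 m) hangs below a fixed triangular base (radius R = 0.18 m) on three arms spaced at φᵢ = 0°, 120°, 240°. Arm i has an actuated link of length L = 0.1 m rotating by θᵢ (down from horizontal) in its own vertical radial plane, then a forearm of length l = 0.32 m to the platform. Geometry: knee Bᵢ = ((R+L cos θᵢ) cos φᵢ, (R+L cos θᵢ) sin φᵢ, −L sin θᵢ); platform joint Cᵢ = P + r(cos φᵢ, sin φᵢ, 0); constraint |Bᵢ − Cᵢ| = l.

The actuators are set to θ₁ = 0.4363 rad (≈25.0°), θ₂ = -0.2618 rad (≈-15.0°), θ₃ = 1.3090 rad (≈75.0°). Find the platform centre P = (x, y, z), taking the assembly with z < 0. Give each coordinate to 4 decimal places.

S1 = (0.2106·cos0.0°, 0.2106·sin0.0°, -0.0423) = (0.2106, 0.0000, -0.0423)
arm 2 at φ=120.0°: (R−r)+L cos θ2 = 0.2166;  S2 = (-0.1083, 0.1876, 0.0259)
φ3=240.0°: virtual centre (-0.0729, -0.1263, -0.0966), radius l
subtract pairs → two planes through P
plane₁₂: -0.6379x+0.3751y+0.1363z = 0.0014
Cramer: x(z) = 0.0146-0.0169z;  y(z) = 0.0287-0.3921z
quadratic in z: (1.1540)z²+(0.0687)z+(-0.0614)=0, √Δ=0.5367 → z ∈ {-0.2623, 0.2028}; z = -0.2623 (taking z<0)
x = 0.0191, y = 0.1315

(0.0191, 0.1315, -0.2623)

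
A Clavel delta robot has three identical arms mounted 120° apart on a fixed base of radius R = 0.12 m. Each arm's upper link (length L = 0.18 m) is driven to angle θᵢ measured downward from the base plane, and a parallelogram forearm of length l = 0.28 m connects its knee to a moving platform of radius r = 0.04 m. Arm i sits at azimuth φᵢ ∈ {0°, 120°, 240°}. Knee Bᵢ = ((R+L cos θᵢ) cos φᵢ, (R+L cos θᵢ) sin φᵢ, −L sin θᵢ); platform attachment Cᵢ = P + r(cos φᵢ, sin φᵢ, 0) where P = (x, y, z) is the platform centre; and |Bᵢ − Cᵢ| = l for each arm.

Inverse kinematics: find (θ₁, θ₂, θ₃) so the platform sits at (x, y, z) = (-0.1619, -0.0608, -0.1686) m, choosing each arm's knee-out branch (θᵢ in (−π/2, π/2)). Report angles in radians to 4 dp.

θ₁ = 1.3961, θ₂ = 0.5233, θ₃ = -0.3493

arm 1 (φ=0.0°): x'=-0.1619, y'=-0.0608
  A cos θ + B sin θ = C:  0.2419·cos θ + -0.1686·sin θ = -0.1240
  θ1 = atan2(B,A) + arccos(C/0.2949) = 1.3961
φ2=120.0° → target in arm frame (0.0283, 0.1706)
  A=0.0517, B=-0.1686, C=(l²−L²−A²−y'²−z²)/(2L)=-0.0395
  √(A²+B²)=0.1763;  θ2 = -1.2732+1.7965 ≈ 0.5233
φ3=240.0° → target in arm frame (0.1336, -0.1098)
  A cos θ + B sin θ = C:  -0.0536·cos θ + -0.1686·sin θ = 0.0073
  θ3 = atan2(B,A) + arccos(C/0.1769) = -0.3493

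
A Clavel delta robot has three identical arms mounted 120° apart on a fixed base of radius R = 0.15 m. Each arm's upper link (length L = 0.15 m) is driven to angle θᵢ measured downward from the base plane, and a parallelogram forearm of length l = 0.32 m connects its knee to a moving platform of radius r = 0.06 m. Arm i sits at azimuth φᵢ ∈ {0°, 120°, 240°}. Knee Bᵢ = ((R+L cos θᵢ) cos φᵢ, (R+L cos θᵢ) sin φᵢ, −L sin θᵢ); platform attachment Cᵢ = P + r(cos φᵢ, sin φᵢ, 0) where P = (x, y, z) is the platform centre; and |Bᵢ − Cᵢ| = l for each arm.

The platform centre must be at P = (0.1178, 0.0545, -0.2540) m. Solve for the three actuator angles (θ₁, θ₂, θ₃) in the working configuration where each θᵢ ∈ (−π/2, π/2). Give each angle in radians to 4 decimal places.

θ₁ = -0.2615, θ₂ = 0.5235, θ₃ = 0.9598

arm 1 (φ=0.0°): x'=0.1178, y'=0.0545
  e−x'=-0.0278;  (l²−L²−(e−x')²−y'²−z²)/2L = 0.0388
  θ1 = atan2(B,A) + arccos(C/0.2555) = -0.2615
φ2=120.0° → target in arm frame (-0.0117, -0.1293)
  A=0.1017, B=-0.2540, C=(l²−L²−A²−y'²−z²)/(2L)=-0.0389
  γ=atan2(-0.2540,0.1017)=-1.1899;  ψ=arccos(-0.1422)=1.7134;  θ2=γ+ψ≈0.5235
arm 3 (φ=240.0°): x'=-0.1061, y'=0.0748
  e−x'=0.1961;  (l²−L²−(e−x')²−y'²−z²)/2L = -0.0955
  √(A²+B²)=0.3209;  θ3 = -0.9133+1.8731 ≈ 0.9598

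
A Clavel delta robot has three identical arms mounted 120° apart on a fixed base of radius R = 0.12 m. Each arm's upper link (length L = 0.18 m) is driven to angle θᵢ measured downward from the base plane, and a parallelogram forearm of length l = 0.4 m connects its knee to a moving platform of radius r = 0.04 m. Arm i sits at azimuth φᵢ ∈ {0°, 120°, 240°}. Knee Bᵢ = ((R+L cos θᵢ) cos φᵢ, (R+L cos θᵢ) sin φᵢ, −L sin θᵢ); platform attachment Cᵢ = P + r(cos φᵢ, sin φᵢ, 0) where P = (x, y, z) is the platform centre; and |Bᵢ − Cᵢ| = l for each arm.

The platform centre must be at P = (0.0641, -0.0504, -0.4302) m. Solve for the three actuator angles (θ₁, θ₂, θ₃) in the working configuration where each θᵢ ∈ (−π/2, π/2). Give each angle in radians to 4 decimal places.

θ₁ = 0.4363, θ₂ = 0.8728, θ₃ = 0.6109

rotate P by −φ1: (0.0641, -0.0504, -0.4302)
  e−x'=0.0159;  (l²−L²−(e−x')²−y'²−z²)/2L = -0.1674
  √(A²+B²)=0.4305;  θ1 = -1.5339+1.9702 ≈ 0.4363
arm 2 (φ=120.0°): x'=-0.0757, y'=-0.0303
  A=0.1557, B=-0.4302, C=(l²−L²−A²−y'²−z²)/(2L)=-0.2295
  √(A²+B²)=0.4575;  θ2 = -1.2235+2.0964 ≈ 0.8728
rotate P by −φ3: (0.0116, 0.0807, -0.4302)
  e−x'=0.0684;  (l²−L²−(e−x')²−y'²−z²)/2L = -0.1907
  θ3 = atan2(B,A) + arccos(C/0.4356) = 0.6109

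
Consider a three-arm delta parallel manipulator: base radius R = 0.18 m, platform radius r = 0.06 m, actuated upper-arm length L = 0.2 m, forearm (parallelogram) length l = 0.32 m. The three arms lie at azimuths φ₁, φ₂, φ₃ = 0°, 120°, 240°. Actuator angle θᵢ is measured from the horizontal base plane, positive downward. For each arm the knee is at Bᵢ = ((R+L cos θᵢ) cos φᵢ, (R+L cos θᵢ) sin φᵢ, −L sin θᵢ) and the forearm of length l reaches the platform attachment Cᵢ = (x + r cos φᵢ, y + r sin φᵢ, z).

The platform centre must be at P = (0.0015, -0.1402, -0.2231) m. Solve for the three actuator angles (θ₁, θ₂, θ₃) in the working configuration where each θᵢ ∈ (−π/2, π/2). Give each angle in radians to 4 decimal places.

rotate P by −φ1: (0.0015, -0.1402, -0.2231)
  e−x'=0.1185;  (l²−L²−(e−x')²−y'²−z²)/2L = -0.0527
  γ=atan2(-0.2231,0.1185)=-1.0825;  ψ=arccos(-0.2085)=1.7809;  θ1=γ+ψ≈0.6983
φ2=120.0° → target in arm frame (-0.1222, 0.0688)
  A cos θ + B sin θ = C:  0.2422·cos θ + -0.2231·sin θ = -0.1269
  γ=atan2(-0.2231,0.2422)=-0.7444;  ψ=arccos(-0.3853)=1.9664;  θ2=γ+ψ≈1.2219
arm 3 (φ=240.0°): x'=0.1207, y'=0.0714
  A=-0.0007, B=-0.2231, C=(l²−L²−A²−y'²−z²)/(2L)=0.0188
  √(A²+B²)=0.2231;  θ3 = -1.5738+1.4863 ≈ -0.0874

θ₁ = 0.6983, θ₂ = 1.2219, θ₃ = -0.0874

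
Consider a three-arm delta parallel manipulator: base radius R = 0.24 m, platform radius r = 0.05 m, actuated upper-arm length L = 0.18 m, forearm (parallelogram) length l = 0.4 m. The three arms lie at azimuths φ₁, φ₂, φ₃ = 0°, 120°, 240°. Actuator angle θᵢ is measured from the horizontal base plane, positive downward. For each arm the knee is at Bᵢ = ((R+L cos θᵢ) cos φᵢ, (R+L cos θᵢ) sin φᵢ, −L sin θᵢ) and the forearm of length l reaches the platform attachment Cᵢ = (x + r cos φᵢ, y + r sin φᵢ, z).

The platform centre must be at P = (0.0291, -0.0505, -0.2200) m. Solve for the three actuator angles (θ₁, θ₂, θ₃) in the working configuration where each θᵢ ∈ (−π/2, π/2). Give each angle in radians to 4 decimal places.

θ₁ = 0.0877, θ₂ = 0.6982, θ₃ = 0.0870

rotate P by −φ1: (0.0291, -0.0505, -0.2200)
  A=0.1609, B=-0.2200, C=(l²−L²−A²−y'²−z²)/(2L)=0.1410
  √(A²+B²)=0.2726;  θ1 = -0.9393+1.0271 ≈ 0.0877
φ2=120.0° → target in arm frame (-0.0583, 0.0000)
  A cos θ + B sin θ = C:  0.2483·cos θ + -0.2200·sin θ = 0.0488
  γ=atan2(-0.2200,0.2483)=-0.7251;  ψ=arccos(0.1470)=1.4233;  θ2=γ+ψ≈0.6982
arm 3 (φ=240.0°): x'=0.0292, y'=0.0505
  A cos θ + B sin θ = C:  0.1608·cos θ + -0.2200·sin θ = 0.1411
  √(A²+B²)=0.2725;  θ3 = -0.9396+1.0266 ≈ 0.0870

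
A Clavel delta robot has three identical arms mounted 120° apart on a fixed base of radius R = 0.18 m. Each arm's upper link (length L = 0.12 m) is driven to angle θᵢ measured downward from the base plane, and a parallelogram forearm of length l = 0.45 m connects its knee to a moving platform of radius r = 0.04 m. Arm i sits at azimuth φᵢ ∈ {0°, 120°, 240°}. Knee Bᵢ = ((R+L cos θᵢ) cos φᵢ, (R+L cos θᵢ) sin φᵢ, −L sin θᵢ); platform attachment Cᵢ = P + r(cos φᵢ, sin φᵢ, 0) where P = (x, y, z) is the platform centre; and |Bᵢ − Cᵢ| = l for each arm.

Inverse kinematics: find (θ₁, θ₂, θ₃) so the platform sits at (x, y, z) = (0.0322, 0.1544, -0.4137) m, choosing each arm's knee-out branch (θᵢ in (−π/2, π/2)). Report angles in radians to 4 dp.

rotate P by −φ1: (0.0322, 0.1544, -0.4137)
  A cos θ + B sin θ = C:  0.1078·cos θ + -0.4137·sin θ = -0.0771
  θ1 = atan2(B,A) + arccos(C/0.4275) = 0.4363
arm 2 (φ=120.0°): x'=0.1176, y'=-0.1051
  A cos θ + B sin θ = C:  0.0224·cos θ + -0.4137·sin θ = 0.0225
  γ=atan2(-0.4137,0.0224)=-1.5167;  ψ=arccos(0.0544)=1.5164;  θ2=γ+ψ≈-0.0004
rotate P by −φ3: (-0.1498, -0.0493, -0.4137)
  A=0.2898, B=-0.4137, C=(l²−L²−A²−y'²−z²)/(2L)=-0.2895
  γ=atan2(-0.4137,0.2898)=-0.9597;  ψ=arccos(-0.5731)=2.1810;  θ3=γ+ψ≈1.2213

θ₁ = 0.4363, θ₂ = -0.0004, θ₃ = 1.2213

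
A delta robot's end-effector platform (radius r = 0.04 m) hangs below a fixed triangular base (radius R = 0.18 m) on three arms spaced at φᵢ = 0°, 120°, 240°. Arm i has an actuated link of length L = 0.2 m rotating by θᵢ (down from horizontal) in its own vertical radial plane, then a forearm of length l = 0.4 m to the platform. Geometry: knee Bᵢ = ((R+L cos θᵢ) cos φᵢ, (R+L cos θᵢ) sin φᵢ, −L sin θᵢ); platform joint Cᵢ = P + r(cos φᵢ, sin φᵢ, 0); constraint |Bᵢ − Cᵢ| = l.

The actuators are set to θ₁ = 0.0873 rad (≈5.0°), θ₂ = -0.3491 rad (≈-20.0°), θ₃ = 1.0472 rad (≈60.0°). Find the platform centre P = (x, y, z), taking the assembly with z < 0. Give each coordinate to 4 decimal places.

φ1=0.0°: virtual centre (0.3392, 0.0000, -0.0174), radius l
φ2=120.0°: virtual centre (-0.1640, 0.2840, 0.0684), radius l
O3 = (0.2400·cos240.0°, 0.2400·sin240.0°, -0.1732) = (-0.1200, -0.2078, -0.1732)
|O₂|²−|O₁|² = -0.0032;  |O₃|²−|O₁|² = -0.0278
plane₁₂: -1.0064x+0.5680y+0.1717z = -0.0032
det = 0.9401;  x = 0.0182+-0.1123z,  y = 0.0267+-0.5013z
into |P−O₁|² = l²: 1.2639z² + 0.0803z + -0.0559 = 0;  Δ = 0.2891;  z = -0.2445 or 0.1810 → z<0 root = -0.2445
x = 0.0456, y = 0.1492

(0.0456, 0.1492, -0.2445)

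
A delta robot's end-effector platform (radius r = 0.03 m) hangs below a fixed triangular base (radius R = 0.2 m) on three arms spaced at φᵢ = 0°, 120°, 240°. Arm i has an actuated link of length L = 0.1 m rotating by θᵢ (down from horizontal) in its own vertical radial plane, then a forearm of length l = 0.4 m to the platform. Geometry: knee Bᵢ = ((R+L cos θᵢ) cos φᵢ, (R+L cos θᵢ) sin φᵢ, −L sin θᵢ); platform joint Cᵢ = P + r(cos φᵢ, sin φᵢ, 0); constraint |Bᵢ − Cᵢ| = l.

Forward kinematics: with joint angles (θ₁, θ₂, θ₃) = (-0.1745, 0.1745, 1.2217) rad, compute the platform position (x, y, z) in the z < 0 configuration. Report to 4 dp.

O1 = (0.2685·cos0.0°, 0.2685·sin0.0°, 0.0174) = (0.2685, 0.0000, 0.0174)
φ2=120.0°: virtual centre (-0.1342, 0.2325, -0.0174), radius l
O3 = (0.2042·cos240.0°, 0.2042·sin240.0°, -0.0940) = (-0.1021, -0.1768, -0.0940)
eliminate P² terms by subtracting sphere 1 from 2 and 3
[-0.8054 0.4650 -0.0694]·P = 0.0000;  [-0.7412 -0.3537 -0.2227]·P = -0.0219
det = 0.6295;  x = 0.0161+-0.2035z,  y = 0.0280+-0.2031z
sphere 1 gives Az²+Bz+C=0 with A=1.0827, B=0.0566, C=-0.0952;  B²−4AC=0.4157;  roots -0.3239, 0.2716;  negative root z = -0.3239
x = 0.0821, y = 0.0937

(0.0821, 0.0937, -0.3239)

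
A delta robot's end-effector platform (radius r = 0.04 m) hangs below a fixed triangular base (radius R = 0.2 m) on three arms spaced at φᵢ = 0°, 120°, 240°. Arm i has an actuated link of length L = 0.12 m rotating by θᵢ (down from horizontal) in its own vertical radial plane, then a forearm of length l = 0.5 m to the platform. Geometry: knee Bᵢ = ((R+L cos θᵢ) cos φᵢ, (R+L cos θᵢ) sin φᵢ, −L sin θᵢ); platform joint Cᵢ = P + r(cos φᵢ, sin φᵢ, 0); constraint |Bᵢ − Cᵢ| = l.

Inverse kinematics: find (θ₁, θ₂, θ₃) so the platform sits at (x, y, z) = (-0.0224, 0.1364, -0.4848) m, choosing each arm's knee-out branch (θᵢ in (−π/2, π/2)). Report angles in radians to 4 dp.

θ₁ = 0.7853, θ₂ = 0.0868, θ₃ = 1.1343

arm 1 (φ=0.0°): x'=-0.0224, y'=0.1364
  A=0.1824, B=-0.4848, C=(l²−L²−A²−y'²−z²)/(2L)=-0.2138
  √(A²+B²)=0.5180;  θ1 = -1.2109+1.9962 ≈ 0.7853
arm 2 (φ=120.0°): x'=0.1293, y'=-0.0488
  A=0.0307, B=-0.4848, C=(l²−L²−A²−y'²−z²)/(2L)=-0.0115
  γ=atan2(-0.4848,0.0307)=-1.5076;  ψ=arccos(-0.0236)=1.5944;  θ2=γ+ψ≈0.0868
rotate P by −φ3: (-0.1069, -0.0876, -0.4848)
  A cos θ + B sin θ = C:  0.2669·cos θ + -0.4848·sin θ = -0.3265
  θ3 = atan2(B,A) + arccos(C/0.5534) = 1.1343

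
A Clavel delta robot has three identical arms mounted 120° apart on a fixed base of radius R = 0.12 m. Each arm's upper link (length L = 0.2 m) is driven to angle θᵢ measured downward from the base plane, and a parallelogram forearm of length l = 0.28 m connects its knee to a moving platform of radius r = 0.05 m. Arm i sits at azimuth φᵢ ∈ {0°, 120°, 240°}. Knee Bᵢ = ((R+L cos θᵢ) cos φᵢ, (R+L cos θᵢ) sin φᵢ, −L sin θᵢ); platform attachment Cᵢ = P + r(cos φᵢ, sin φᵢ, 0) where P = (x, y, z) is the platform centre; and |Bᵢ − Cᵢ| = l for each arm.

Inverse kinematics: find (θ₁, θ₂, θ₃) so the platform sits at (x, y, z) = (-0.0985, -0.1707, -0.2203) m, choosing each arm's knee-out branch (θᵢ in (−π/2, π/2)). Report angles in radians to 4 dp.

θ₁ = 1.3089, θ₂ = 1.3091, θ₃ = -0.2619

rotate P by −φ1: (-0.0985, -0.1707, -0.2203)
  A=0.1685, B=-0.2203, C=(l²−L²−A²−y'²−z²)/(2L)=-0.1692
  γ=atan2(-0.2203,0.1685)=-0.9178;  ψ=arccos(-0.6099)=2.2267;  θ1=γ+ψ≈1.3089
rotate P by −φ2: (-0.0986, 0.1707, -0.2203)
  e−x'=0.1686;  (l²−L²−(e−x')²−y'²−z²)/2L = -0.1692
  θ2 = atan2(B,A) + arccos(C/0.2774) = 1.3091
rotate P by −φ3: (0.1971, 0.0000, -0.2203)
  A cos θ + B sin θ = C:  -0.1271·cos θ + -0.2203·sin θ = -0.0657
  γ=atan2(-0.2203,-0.1271)=-2.0940;  ψ=arccos(-0.2583)=1.8321;  θ3=γ+ψ≈-0.2619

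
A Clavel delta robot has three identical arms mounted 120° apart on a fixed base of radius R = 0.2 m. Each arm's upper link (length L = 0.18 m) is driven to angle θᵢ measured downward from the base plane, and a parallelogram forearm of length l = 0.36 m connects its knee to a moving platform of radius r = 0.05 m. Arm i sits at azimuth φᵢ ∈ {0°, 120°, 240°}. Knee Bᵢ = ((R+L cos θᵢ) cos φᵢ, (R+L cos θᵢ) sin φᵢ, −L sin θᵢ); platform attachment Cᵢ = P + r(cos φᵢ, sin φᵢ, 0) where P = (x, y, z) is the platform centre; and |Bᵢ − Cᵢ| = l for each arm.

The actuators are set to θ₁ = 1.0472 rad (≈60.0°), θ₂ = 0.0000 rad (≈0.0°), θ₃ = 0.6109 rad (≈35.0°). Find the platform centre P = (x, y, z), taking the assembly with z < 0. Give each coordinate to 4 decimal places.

(-0.0967, 0.0573, -0.2697)

arm 1 at φ=0.0°: ρ1 = 0.2400;  S1 = (0.2400, 0.0000, -0.1559)
arm 2 at φ=120.0°: ρ2 = 0.3300;  S2 = (-0.1650, 0.2858, 0.0000)
S3 = (0.2974·cos240.0°, 0.2974·sin240.0°, -0.1032) = (-0.1487, -0.2576, -0.1032)
eliminate P² terms by subtracting sphere 1 from 2 and 3
linear system: -0.8100x+0.5716y = 0.0270−0.3118z; -0.7774x+-0.5152y = 0.0172−0.1053z
det = 0.8617;  x = -0.0276+0.2562z,  y = 0.0082+-0.1823z
sphere 1 gives Az²+Bz+C=0 with A=1.0989, B=0.1717, C=-0.0336;  B²−4AC=0.1773;  roots -0.2697, 0.1135;  negative root z = -0.2697
x = -0.0967, y = 0.0573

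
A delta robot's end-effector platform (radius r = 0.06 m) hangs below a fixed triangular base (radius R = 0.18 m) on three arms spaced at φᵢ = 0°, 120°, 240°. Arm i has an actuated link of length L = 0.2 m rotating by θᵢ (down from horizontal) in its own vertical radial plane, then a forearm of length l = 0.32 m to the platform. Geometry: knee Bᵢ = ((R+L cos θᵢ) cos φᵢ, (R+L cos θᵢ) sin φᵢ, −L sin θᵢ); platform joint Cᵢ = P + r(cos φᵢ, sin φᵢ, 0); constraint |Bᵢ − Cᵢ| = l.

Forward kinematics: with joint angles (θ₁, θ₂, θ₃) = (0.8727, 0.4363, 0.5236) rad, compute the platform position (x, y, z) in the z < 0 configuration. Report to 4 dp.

(-0.0541, 0.0092, -0.2569)

centre 1 = (0.2486·cos0.0°, 0.2486·sin0.0°, -0.1532) = (0.2486, 0.0000, -0.1532)
centre 2 = (0.3013·cos120.0°, 0.3013·sin120.0°, -0.0845) = (-0.1506, 0.2609, -0.0845)
centre 3 = (0.2932·cos240.0°, 0.2932·sin240.0°, -0.1000) = (-0.1466, -0.2539, -0.1000)
eliminate P² terms by subtracting sphere 1 from 2 and 3
linear system: -0.7984x+0.5218y = 0.0127−0.1374z; -0.7903x+-0.5078y = 0.0107−0.1064z
Cramer: x(z) = -0.0147+0.1532z;  y(z) = 0.0018-0.0289z
sphere 1 gives Az²+Bz+C=0 with A=1.0243, B=0.2257, C=-0.0096;  B²−4AC=0.0904;  roots -0.2569, 0.0366;  negative root z = -0.2569
x = -0.0541, y = 0.0092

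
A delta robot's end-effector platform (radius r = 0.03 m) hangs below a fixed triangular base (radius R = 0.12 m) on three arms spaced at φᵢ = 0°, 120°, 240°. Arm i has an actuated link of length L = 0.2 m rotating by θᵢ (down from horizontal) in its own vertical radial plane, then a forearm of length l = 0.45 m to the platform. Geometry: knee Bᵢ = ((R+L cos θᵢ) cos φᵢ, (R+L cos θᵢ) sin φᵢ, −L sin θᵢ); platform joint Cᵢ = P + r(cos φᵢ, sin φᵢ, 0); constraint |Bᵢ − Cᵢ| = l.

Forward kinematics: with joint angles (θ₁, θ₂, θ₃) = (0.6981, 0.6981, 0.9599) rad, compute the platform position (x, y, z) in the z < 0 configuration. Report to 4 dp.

φ1=0.0°: virtual centre (0.2432, 0.0000, -0.1286), radius l
centre 2 = (0.2432·cos120.0°, 0.2432·sin120.0°, -0.1286) = (-0.1216, 0.2106, -0.1286)
arm 3 at φ=240.0°: ρ3 = 0.2047;  centre 3 = (-0.1024, -0.1773, -0.1638)
|centre ₂|²−|centre ₁|² = 0.0000;  |centre ₃|²−|centre ₁|² = -0.0069
plane₁₂: -0.7296x+0.4213y+0.0000z = 0.0000
Cramer: x(z) = 0.0053-0.0540z;  y(z) = 0.0092-0.0936z
quadratic in z: (1.0117)z²+(0.2811)z+(-0.1293)=0, √Δ=0.7760 → z ∈ {-0.5225, 0.2446}; z = -0.5225 (taking z<0)
x = 0.0335, y = 0.0581

(0.0335, 0.0581, -0.5225)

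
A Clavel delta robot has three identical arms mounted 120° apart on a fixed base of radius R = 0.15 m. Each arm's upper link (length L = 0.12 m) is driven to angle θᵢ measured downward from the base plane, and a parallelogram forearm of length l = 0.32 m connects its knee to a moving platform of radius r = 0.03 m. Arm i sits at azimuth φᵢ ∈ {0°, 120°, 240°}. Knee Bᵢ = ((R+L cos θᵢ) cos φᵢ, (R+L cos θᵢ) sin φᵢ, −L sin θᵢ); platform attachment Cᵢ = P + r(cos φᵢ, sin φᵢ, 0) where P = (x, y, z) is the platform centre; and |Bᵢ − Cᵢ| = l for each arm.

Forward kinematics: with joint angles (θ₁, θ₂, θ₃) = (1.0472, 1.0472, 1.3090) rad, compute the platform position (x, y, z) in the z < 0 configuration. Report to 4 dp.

centre 1 = (0.1800·cos0.0°, 0.1800·sin0.0°, -0.1039) = (0.1800, 0.0000, -0.1039)
φ2=120.0°: virtual centre (-0.0900, 0.1559, -0.1039), radius l
φ3=240.0°: virtual centre (-0.0755, -0.1308, -0.1159), radius l
|centre ₂|²−|centre ₁|² = 0.0000;  |centre ₃|²−|centre ₁|² = -0.0069
[-0.5400 0.3118 0.0000]·P = 0.0000;  [-0.5111 -0.2616 -0.0240]·P = -0.0069
det = 0.3006;  x = 0.0072+-0.0249z,  y = 0.0125+-0.0431z
quadratic in z: (1.0025)z²+(0.2154)z+(-0.0616)=0, √Δ=0.5416 → z ∈ {-0.3776, 0.1627}; z = -0.3776 (taking z<0)
x = 0.0166, y = 0.0287

(0.0166, 0.0287, -0.3776)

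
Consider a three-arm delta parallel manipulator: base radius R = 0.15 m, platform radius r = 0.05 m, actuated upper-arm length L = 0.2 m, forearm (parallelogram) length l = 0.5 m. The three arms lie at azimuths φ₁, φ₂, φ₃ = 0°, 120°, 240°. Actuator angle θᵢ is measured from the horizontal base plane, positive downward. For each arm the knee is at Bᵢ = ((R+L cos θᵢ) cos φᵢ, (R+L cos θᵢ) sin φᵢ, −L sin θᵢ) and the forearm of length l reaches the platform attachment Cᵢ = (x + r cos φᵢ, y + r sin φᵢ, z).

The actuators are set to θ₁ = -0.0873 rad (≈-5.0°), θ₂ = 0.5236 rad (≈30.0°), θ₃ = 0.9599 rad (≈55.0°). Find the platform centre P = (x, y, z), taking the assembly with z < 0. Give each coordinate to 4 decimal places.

(0.1816, 0.0957, -0.4590)

φ1=0.0°: virtual centre (0.2992, 0.0000, 0.0174), radius l
S2 = (0.2732·cos120.0°, 0.2732·sin120.0°, -0.1000) = (-0.1366, 0.2366, -0.1000)
S3 = (0.2147·cos240.0°, 0.2147·sin240.0°, -0.1638) = (-0.1074, -0.1860, -0.1638)
eliminate P² terms by subtracting sphere 1 from 2 and 3
linear system: -0.8717x+0.4732y = -0.0052−-0.2349z; -0.8132x+-0.3719y = -0.0169−-0.3625z
Cramer: x(z) = 0.0140-0.3652z;  y(z) = 0.0148-0.1763z
sphere 1 gives Az²+Bz+C=0 with A=1.1644, B=0.1682, C=-0.1681;  B²−4AC=0.8114;  roots -0.4590, 0.3146;  negative root z = -0.4590
x = 0.1816, y = 0.0957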